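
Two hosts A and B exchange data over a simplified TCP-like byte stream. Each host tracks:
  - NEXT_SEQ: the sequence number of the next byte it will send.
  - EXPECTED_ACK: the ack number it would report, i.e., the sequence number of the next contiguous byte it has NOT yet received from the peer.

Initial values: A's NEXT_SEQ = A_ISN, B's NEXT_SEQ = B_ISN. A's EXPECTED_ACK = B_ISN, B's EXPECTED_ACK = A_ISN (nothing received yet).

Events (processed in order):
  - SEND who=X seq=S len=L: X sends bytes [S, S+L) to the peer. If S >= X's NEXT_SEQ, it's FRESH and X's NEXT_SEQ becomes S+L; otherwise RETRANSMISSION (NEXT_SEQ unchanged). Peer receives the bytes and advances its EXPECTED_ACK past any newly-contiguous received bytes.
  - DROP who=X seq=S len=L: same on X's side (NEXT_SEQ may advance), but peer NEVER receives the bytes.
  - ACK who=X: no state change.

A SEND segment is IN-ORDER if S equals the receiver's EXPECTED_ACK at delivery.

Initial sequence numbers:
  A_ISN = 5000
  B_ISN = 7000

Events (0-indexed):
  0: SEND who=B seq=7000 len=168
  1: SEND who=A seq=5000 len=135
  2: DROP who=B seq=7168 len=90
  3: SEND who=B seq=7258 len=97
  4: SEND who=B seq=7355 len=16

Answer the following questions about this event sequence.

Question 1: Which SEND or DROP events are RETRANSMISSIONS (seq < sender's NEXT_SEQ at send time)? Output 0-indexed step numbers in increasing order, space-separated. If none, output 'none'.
Answer: none

Derivation:
Step 0: SEND seq=7000 -> fresh
Step 1: SEND seq=5000 -> fresh
Step 2: DROP seq=7168 -> fresh
Step 3: SEND seq=7258 -> fresh
Step 4: SEND seq=7355 -> fresh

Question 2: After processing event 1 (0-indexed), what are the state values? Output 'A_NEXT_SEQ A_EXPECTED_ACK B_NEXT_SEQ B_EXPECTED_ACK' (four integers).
After event 0: A_seq=5000 A_ack=7168 B_seq=7168 B_ack=5000
After event 1: A_seq=5135 A_ack=7168 B_seq=7168 B_ack=5135

5135 7168 7168 5135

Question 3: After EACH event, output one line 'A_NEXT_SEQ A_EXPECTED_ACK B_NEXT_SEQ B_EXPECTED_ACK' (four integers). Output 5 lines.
5000 7168 7168 5000
5135 7168 7168 5135
5135 7168 7258 5135
5135 7168 7355 5135
5135 7168 7371 5135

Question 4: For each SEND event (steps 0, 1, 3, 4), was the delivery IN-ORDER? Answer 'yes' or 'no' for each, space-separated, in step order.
Step 0: SEND seq=7000 -> in-order
Step 1: SEND seq=5000 -> in-order
Step 3: SEND seq=7258 -> out-of-order
Step 4: SEND seq=7355 -> out-of-order

Answer: yes yes no no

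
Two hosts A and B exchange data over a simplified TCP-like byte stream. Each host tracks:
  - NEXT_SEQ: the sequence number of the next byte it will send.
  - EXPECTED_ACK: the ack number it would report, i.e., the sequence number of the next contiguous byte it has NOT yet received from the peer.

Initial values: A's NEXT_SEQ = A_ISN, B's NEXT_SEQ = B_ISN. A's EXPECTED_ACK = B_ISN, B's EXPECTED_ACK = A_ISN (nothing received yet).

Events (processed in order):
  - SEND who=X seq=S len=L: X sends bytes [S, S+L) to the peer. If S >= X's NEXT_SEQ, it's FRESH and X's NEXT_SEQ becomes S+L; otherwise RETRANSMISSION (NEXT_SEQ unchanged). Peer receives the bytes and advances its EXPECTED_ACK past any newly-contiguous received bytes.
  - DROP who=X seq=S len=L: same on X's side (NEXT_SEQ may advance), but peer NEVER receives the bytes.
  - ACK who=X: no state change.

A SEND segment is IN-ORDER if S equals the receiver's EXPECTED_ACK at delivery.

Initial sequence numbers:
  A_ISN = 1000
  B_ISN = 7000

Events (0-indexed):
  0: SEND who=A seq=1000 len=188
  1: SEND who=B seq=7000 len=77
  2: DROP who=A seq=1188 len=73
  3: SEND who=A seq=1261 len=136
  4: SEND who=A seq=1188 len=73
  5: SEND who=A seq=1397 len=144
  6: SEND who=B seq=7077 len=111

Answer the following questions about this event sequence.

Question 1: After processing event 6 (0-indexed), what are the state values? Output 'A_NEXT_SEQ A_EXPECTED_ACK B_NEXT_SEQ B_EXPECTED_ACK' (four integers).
After event 0: A_seq=1188 A_ack=7000 B_seq=7000 B_ack=1188
After event 1: A_seq=1188 A_ack=7077 B_seq=7077 B_ack=1188
After event 2: A_seq=1261 A_ack=7077 B_seq=7077 B_ack=1188
After event 3: A_seq=1397 A_ack=7077 B_seq=7077 B_ack=1188
After event 4: A_seq=1397 A_ack=7077 B_seq=7077 B_ack=1397
After event 5: A_seq=1541 A_ack=7077 B_seq=7077 B_ack=1541
After event 6: A_seq=1541 A_ack=7188 B_seq=7188 B_ack=1541

1541 7188 7188 1541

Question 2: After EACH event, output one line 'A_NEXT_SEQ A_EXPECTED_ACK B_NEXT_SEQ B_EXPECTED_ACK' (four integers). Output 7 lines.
1188 7000 7000 1188
1188 7077 7077 1188
1261 7077 7077 1188
1397 7077 7077 1188
1397 7077 7077 1397
1541 7077 7077 1541
1541 7188 7188 1541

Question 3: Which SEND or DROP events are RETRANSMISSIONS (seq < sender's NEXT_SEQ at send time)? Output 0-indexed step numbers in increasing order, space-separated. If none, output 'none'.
Answer: 4

Derivation:
Step 0: SEND seq=1000 -> fresh
Step 1: SEND seq=7000 -> fresh
Step 2: DROP seq=1188 -> fresh
Step 3: SEND seq=1261 -> fresh
Step 4: SEND seq=1188 -> retransmit
Step 5: SEND seq=1397 -> fresh
Step 6: SEND seq=7077 -> fresh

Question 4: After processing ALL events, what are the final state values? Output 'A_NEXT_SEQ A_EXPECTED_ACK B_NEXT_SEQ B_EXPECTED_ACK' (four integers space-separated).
After event 0: A_seq=1188 A_ack=7000 B_seq=7000 B_ack=1188
After event 1: A_seq=1188 A_ack=7077 B_seq=7077 B_ack=1188
After event 2: A_seq=1261 A_ack=7077 B_seq=7077 B_ack=1188
After event 3: A_seq=1397 A_ack=7077 B_seq=7077 B_ack=1188
After event 4: A_seq=1397 A_ack=7077 B_seq=7077 B_ack=1397
After event 5: A_seq=1541 A_ack=7077 B_seq=7077 B_ack=1541
After event 6: A_seq=1541 A_ack=7188 B_seq=7188 B_ack=1541

Answer: 1541 7188 7188 1541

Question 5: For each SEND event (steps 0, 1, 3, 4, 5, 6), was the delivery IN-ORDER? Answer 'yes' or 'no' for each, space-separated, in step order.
Answer: yes yes no yes yes yes

Derivation:
Step 0: SEND seq=1000 -> in-order
Step 1: SEND seq=7000 -> in-order
Step 3: SEND seq=1261 -> out-of-order
Step 4: SEND seq=1188 -> in-order
Step 5: SEND seq=1397 -> in-order
Step 6: SEND seq=7077 -> in-order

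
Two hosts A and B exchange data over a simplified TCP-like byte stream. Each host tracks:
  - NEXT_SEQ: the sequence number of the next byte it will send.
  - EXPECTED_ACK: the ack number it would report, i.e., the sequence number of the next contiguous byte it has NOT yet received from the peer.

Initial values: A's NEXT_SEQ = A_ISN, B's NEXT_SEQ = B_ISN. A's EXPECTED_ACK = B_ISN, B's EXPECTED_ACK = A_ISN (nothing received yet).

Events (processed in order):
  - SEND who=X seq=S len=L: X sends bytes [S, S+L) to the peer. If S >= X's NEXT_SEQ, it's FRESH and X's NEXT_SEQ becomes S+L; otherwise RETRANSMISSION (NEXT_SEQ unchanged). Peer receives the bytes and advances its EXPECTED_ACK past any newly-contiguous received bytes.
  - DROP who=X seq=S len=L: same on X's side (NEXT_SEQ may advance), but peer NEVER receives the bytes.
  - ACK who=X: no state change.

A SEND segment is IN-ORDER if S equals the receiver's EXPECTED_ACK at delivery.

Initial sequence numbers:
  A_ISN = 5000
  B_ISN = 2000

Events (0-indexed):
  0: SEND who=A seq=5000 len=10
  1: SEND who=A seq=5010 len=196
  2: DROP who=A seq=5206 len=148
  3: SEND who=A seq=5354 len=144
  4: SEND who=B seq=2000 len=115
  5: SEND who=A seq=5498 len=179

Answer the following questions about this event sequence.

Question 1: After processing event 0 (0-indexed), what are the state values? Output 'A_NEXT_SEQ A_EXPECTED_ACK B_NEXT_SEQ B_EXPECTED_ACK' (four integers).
After event 0: A_seq=5010 A_ack=2000 B_seq=2000 B_ack=5010

5010 2000 2000 5010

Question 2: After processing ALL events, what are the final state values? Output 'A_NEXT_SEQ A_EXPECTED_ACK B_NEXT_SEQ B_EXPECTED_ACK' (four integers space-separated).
After event 0: A_seq=5010 A_ack=2000 B_seq=2000 B_ack=5010
After event 1: A_seq=5206 A_ack=2000 B_seq=2000 B_ack=5206
After event 2: A_seq=5354 A_ack=2000 B_seq=2000 B_ack=5206
After event 3: A_seq=5498 A_ack=2000 B_seq=2000 B_ack=5206
After event 4: A_seq=5498 A_ack=2115 B_seq=2115 B_ack=5206
After event 5: A_seq=5677 A_ack=2115 B_seq=2115 B_ack=5206

Answer: 5677 2115 2115 5206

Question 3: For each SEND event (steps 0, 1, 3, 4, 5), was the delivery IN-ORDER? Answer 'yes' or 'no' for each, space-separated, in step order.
Answer: yes yes no yes no

Derivation:
Step 0: SEND seq=5000 -> in-order
Step 1: SEND seq=5010 -> in-order
Step 3: SEND seq=5354 -> out-of-order
Step 4: SEND seq=2000 -> in-order
Step 5: SEND seq=5498 -> out-of-order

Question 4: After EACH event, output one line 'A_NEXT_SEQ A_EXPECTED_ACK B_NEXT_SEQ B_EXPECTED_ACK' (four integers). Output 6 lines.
5010 2000 2000 5010
5206 2000 2000 5206
5354 2000 2000 5206
5498 2000 2000 5206
5498 2115 2115 5206
5677 2115 2115 5206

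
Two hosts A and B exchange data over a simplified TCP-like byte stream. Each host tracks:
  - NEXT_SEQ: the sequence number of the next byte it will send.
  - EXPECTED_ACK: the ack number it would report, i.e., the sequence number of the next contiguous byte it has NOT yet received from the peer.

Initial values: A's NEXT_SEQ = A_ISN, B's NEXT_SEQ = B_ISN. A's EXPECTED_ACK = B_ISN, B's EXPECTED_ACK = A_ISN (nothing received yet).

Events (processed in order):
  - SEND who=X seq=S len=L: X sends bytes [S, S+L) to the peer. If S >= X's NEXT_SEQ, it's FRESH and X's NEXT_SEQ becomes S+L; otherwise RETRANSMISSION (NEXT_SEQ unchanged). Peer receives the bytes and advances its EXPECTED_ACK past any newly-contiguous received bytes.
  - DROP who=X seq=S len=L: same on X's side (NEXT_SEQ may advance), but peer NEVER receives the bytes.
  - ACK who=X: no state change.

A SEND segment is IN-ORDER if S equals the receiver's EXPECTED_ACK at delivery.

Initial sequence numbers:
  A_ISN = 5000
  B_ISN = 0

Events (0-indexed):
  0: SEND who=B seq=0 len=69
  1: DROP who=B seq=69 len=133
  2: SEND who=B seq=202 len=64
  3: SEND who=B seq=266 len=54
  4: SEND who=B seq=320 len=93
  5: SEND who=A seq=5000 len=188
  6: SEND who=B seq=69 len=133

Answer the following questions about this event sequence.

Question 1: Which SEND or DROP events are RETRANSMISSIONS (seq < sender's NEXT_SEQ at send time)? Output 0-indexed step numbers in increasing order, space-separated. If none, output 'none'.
Answer: 6

Derivation:
Step 0: SEND seq=0 -> fresh
Step 1: DROP seq=69 -> fresh
Step 2: SEND seq=202 -> fresh
Step 3: SEND seq=266 -> fresh
Step 4: SEND seq=320 -> fresh
Step 5: SEND seq=5000 -> fresh
Step 6: SEND seq=69 -> retransmit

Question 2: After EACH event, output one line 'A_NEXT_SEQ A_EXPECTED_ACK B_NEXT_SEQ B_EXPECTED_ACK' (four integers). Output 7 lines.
5000 69 69 5000
5000 69 202 5000
5000 69 266 5000
5000 69 320 5000
5000 69 413 5000
5188 69 413 5188
5188 413 413 5188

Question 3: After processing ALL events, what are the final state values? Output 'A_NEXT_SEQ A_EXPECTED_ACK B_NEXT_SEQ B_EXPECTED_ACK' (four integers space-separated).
Answer: 5188 413 413 5188

Derivation:
After event 0: A_seq=5000 A_ack=69 B_seq=69 B_ack=5000
After event 1: A_seq=5000 A_ack=69 B_seq=202 B_ack=5000
After event 2: A_seq=5000 A_ack=69 B_seq=266 B_ack=5000
After event 3: A_seq=5000 A_ack=69 B_seq=320 B_ack=5000
After event 4: A_seq=5000 A_ack=69 B_seq=413 B_ack=5000
After event 5: A_seq=5188 A_ack=69 B_seq=413 B_ack=5188
After event 6: A_seq=5188 A_ack=413 B_seq=413 B_ack=5188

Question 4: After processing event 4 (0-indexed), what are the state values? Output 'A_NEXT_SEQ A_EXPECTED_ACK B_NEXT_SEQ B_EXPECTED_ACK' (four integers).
After event 0: A_seq=5000 A_ack=69 B_seq=69 B_ack=5000
After event 1: A_seq=5000 A_ack=69 B_seq=202 B_ack=5000
After event 2: A_seq=5000 A_ack=69 B_seq=266 B_ack=5000
After event 3: A_seq=5000 A_ack=69 B_seq=320 B_ack=5000
After event 4: A_seq=5000 A_ack=69 B_seq=413 B_ack=5000

5000 69 413 5000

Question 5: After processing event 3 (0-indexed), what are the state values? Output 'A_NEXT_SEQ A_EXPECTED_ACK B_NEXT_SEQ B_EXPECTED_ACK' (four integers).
After event 0: A_seq=5000 A_ack=69 B_seq=69 B_ack=5000
After event 1: A_seq=5000 A_ack=69 B_seq=202 B_ack=5000
After event 2: A_seq=5000 A_ack=69 B_seq=266 B_ack=5000
After event 3: A_seq=5000 A_ack=69 B_seq=320 B_ack=5000

5000 69 320 5000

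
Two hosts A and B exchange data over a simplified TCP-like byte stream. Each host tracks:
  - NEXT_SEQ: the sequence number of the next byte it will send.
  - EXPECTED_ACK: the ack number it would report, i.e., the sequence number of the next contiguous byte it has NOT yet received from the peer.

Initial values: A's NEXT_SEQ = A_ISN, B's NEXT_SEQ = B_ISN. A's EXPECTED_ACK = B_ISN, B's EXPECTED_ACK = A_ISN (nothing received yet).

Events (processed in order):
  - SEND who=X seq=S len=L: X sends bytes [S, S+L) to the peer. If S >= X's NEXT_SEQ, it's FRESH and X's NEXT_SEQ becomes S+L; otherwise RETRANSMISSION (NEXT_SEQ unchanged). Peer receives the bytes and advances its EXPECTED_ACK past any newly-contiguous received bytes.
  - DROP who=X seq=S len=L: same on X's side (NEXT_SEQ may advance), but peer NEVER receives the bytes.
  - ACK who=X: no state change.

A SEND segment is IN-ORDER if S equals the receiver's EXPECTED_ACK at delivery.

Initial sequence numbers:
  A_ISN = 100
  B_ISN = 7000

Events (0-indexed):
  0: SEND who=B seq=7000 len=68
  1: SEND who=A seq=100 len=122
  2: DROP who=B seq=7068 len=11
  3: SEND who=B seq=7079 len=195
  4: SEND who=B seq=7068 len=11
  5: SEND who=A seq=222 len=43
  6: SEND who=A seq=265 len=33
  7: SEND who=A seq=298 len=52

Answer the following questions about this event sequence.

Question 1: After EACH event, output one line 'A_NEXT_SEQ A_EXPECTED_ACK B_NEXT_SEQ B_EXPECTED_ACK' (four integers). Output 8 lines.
100 7068 7068 100
222 7068 7068 222
222 7068 7079 222
222 7068 7274 222
222 7274 7274 222
265 7274 7274 265
298 7274 7274 298
350 7274 7274 350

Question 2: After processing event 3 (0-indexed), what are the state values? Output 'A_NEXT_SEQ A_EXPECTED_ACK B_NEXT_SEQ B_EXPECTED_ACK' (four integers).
After event 0: A_seq=100 A_ack=7068 B_seq=7068 B_ack=100
After event 1: A_seq=222 A_ack=7068 B_seq=7068 B_ack=222
After event 2: A_seq=222 A_ack=7068 B_seq=7079 B_ack=222
After event 3: A_seq=222 A_ack=7068 B_seq=7274 B_ack=222

222 7068 7274 222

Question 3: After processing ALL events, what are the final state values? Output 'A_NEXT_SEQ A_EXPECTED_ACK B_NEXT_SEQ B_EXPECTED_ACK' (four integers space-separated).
After event 0: A_seq=100 A_ack=7068 B_seq=7068 B_ack=100
After event 1: A_seq=222 A_ack=7068 B_seq=7068 B_ack=222
After event 2: A_seq=222 A_ack=7068 B_seq=7079 B_ack=222
After event 3: A_seq=222 A_ack=7068 B_seq=7274 B_ack=222
After event 4: A_seq=222 A_ack=7274 B_seq=7274 B_ack=222
After event 5: A_seq=265 A_ack=7274 B_seq=7274 B_ack=265
After event 6: A_seq=298 A_ack=7274 B_seq=7274 B_ack=298
After event 7: A_seq=350 A_ack=7274 B_seq=7274 B_ack=350

Answer: 350 7274 7274 350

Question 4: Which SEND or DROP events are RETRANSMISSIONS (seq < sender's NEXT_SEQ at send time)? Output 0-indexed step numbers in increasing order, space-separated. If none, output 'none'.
Step 0: SEND seq=7000 -> fresh
Step 1: SEND seq=100 -> fresh
Step 2: DROP seq=7068 -> fresh
Step 3: SEND seq=7079 -> fresh
Step 4: SEND seq=7068 -> retransmit
Step 5: SEND seq=222 -> fresh
Step 6: SEND seq=265 -> fresh
Step 7: SEND seq=298 -> fresh

Answer: 4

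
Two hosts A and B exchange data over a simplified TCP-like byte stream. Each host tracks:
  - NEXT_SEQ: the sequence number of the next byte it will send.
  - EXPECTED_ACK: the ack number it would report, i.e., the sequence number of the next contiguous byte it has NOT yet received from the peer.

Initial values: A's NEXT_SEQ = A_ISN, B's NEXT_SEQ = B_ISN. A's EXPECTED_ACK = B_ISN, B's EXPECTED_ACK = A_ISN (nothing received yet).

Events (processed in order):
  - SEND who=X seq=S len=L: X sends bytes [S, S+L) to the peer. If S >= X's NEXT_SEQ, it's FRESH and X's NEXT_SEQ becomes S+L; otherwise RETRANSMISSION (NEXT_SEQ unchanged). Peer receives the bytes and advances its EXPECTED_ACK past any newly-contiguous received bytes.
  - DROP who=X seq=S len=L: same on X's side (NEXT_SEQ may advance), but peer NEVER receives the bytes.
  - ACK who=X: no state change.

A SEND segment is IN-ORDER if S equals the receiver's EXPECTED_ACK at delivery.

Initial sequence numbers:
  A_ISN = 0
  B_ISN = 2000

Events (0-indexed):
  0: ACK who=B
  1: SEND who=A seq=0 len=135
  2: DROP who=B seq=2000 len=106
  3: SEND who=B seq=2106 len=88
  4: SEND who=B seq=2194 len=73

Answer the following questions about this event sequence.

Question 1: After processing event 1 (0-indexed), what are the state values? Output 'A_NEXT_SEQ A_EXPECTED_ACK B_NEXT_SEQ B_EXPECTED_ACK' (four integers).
After event 0: A_seq=0 A_ack=2000 B_seq=2000 B_ack=0
After event 1: A_seq=135 A_ack=2000 B_seq=2000 B_ack=135

135 2000 2000 135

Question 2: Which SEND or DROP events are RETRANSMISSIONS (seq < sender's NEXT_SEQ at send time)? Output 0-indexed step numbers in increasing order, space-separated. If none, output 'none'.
Step 1: SEND seq=0 -> fresh
Step 2: DROP seq=2000 -> fresh
Step 3: SEND seq=2106 -> fresh
Step 4: SEND seq=2194 -> fresh

Answer: none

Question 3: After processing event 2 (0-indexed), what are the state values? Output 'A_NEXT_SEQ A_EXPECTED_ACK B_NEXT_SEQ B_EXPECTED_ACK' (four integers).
After event 0: A_seq=0 A_ack=2000 B_seq=2000 B_ack=0
After event 1: A_seq=135 A_ack=2000 B_seq=2000 B_ack=135
After event 2: A_seq=135 A_ack=2000 B_seq=2106 B_ack=135

135 2000 2106 135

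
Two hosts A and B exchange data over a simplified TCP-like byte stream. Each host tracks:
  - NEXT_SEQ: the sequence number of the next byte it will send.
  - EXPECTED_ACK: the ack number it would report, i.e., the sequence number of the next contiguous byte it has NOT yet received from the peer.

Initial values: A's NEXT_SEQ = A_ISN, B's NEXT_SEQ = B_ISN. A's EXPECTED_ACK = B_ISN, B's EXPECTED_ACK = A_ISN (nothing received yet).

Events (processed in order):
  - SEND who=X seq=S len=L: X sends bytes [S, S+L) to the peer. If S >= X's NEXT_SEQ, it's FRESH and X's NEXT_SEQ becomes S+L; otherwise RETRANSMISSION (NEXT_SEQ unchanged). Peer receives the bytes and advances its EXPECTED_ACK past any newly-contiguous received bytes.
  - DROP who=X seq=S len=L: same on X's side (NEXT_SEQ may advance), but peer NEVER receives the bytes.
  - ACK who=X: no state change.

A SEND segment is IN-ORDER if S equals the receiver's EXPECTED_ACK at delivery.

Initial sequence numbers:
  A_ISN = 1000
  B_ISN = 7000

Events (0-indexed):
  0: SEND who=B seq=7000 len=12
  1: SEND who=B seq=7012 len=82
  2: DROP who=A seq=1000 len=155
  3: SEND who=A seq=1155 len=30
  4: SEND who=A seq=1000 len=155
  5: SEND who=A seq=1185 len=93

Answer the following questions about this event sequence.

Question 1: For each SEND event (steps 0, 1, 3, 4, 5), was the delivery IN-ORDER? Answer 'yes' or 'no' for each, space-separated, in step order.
Step 0: SEND seq=7000 -> in-order
Step 1: SEND seq=7012 -> in-order
Step 3: SEND seq=1155 -> out-of-order
Step 4: SEND seq=1000 -> in-order
Step 5: SEND seq=1185 -> in-order

Answer: yes yes no yes yes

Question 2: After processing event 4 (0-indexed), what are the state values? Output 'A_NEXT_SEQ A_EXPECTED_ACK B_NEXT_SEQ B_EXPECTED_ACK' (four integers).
After event 0: A_seq=1000 A_ack=7012 B_seq=7012 B_ack=1000
After event 1: A_seq=1000 A_ack=7094 B_seq=7094 B_ack=1000
After event 2: A_seq=1155 A_ack=7094 B_seq=7094 B_ack=1000
After event 3: A_seq=1185 A_ack=7094 B_seq=7094 B_ack=1000
After event 4: A_seq=1185 A_ack=7094 B_seq=7094 B_ack=1185

1185 7094 7094 1185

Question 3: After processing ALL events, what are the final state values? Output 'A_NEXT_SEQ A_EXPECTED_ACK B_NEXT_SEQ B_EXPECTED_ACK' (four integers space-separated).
Answer: 1278 7094 7094 1278

Derivation:
After event 0: A_seq=1000 A_ack=7012 B_seq=7012 B_ack=1000
After event 1: A_seq=1000 A_ack=7094 B_seq=7094 B_ack=1000
After event 2: A_seq=1155 A_ack=7094 B_seq=7094 B_ack=1000
After event 3: A_seq=1185 A_ack=7094 B_seq=7094 B_ack=1000
After event 4: A_seq=1185 A_ack=7094 B_seq=7094 B_ack=1185
After event 5: A_seq=1278 A_ack=7094 B_seq=7094 B_ack=1278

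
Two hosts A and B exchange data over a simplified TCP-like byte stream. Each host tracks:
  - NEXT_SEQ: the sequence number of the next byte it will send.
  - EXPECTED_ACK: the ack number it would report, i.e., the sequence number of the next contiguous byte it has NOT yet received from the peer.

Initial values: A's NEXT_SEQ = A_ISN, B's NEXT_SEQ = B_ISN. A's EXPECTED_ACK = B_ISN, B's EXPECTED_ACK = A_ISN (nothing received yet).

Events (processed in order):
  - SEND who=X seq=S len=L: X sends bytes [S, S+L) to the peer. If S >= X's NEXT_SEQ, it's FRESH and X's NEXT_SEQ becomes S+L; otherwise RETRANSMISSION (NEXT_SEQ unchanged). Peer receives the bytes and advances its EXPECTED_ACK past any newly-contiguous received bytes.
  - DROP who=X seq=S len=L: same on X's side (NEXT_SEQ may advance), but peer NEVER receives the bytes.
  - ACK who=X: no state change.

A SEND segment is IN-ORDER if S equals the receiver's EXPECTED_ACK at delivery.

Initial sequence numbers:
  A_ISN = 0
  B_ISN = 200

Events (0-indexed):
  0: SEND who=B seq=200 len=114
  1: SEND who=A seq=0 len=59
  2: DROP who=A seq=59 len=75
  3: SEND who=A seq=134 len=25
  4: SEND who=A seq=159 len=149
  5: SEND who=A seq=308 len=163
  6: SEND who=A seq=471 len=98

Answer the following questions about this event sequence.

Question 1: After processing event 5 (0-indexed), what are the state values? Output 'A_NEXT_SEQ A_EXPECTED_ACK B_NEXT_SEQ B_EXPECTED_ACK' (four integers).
After event 0: A_seq=0 A_ack=314 B_seq=314 B_ack=0
After event 1: A_seq=59 A_ack=314 B_seq=314 B_ack=59
After event 2: A_seq=134 A_ack=314 B_seq=314 B_ack=59
After event 3: A_seq=159 A_ack=314 B_seq=314 B_ack=59
After event 4: A_seq=308 A_ack=314 B_seq=314 B_ack=59
After event 5: A_seq=471 A_ack=314 B_seq=314 B_ack=59

471 314 314 59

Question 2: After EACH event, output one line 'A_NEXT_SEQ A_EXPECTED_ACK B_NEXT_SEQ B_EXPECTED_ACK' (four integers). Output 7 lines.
0 314 314 0
59 314 314 59
134 314 314 59
159 314 314 59
308 314 314 59
471 314 314 59
569 314 314 59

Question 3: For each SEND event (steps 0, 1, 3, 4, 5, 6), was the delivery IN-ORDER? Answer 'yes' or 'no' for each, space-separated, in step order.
Step 0: SEND seq=200 -> in-order
Step 1: SEND seq=0 -> in-order
Step 3: SEND seq=134 -> out-of-order
Step 4: SEND seq=159 -> out-of-order
Step 5: SEND seq=308 -> out-of-order
Step 6: SEND seq=471 -> out-of-order

Answer: yes yes no no no no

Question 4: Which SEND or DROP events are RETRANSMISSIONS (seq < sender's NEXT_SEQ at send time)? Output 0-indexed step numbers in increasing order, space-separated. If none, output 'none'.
Answer: none

Derivation:
Step 0: SEND seq=200 -> fresh
Step 1: SEND seq=0 -> fresh
Step 2: DROP seq=59 -> fresh
Step 3: SEND seq=134 -> fresh
Step 4: SEND seq=159 -> fresh
Step 5: SEND seq=308 -> fresh
Step 6: SEND seq=471 -> fresh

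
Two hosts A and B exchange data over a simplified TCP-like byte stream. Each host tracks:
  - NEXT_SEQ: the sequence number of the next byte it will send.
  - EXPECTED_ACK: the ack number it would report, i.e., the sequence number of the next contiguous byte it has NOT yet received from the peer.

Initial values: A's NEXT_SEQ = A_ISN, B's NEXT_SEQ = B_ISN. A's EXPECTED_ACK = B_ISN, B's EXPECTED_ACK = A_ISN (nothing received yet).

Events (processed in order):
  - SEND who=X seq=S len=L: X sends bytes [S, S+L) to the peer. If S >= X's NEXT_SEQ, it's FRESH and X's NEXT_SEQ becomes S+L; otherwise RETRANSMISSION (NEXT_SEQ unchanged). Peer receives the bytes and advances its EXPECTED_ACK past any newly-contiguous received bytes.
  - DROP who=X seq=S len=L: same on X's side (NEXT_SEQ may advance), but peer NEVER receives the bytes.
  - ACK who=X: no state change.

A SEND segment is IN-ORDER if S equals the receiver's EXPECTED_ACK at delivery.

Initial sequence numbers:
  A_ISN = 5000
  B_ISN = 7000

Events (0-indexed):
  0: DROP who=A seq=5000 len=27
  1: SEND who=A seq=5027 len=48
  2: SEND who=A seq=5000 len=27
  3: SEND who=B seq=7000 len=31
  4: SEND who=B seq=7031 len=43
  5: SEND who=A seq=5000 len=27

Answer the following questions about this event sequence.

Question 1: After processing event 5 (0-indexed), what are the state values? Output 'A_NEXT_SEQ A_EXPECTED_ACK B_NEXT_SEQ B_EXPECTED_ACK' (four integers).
After event 0: A_seq=5027 A_ack=7000 B_seq=7000 B_ack=5000
After event 1: A_seq=5075 A_ack=7000 B_seq=7000 B_ack=5000
After event 2: A_seq=5075 A_ack=7000 B_seq=7000 B_ack=5075
After event 3: A_seq=5075 A_ack=7031 B_seq=7031 B_ack=5075
After event 4: A_seq=5075 A_ack=7074 B_seq=7074 B_ack=5075
After event 5: A_seq=5075 A_ack=7074 B_seq=7074 B_ack=5075

5075 7074 7074 5075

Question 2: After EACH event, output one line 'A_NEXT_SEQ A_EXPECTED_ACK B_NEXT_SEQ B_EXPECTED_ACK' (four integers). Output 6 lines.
5027 7000 7000 5000
5075 7000 7000 5000
5075 7000 7000 5075
5075 7031 7031 5075
5075 7074 7074 5075
5075 7074 7074 5075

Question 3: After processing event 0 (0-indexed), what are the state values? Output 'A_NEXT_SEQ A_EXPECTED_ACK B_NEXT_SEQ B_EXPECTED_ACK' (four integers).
After event 0: A_seq=5027 A_ack=7000 B_seq=7000 B_ack=5000

5027 7000 7000 5000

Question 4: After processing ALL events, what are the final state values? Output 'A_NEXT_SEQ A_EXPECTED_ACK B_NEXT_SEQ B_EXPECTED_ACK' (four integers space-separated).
After event 0: A_seq=5027 A_ack=7000 B_seq=7000 B_ack=5000
After event 1: A_seq=5075 A_ack=7000 B_seq=7000 B_ack=5000
After event 2: A_seq=5075 A_ack=7000 B_seq=7000 B_ack=5075
After event 3: A_seq=5075 A_ack=7031 B_seq=7031 B_ack=5075
After event 4: A_seq=5075 A_ack=7074 B_seq=7074 B_ack=5075
After event 5: A_seq=5075 A_ack=7074 B_seq=7074 B_ack=5075

Answer: 5075 7074 7074 5075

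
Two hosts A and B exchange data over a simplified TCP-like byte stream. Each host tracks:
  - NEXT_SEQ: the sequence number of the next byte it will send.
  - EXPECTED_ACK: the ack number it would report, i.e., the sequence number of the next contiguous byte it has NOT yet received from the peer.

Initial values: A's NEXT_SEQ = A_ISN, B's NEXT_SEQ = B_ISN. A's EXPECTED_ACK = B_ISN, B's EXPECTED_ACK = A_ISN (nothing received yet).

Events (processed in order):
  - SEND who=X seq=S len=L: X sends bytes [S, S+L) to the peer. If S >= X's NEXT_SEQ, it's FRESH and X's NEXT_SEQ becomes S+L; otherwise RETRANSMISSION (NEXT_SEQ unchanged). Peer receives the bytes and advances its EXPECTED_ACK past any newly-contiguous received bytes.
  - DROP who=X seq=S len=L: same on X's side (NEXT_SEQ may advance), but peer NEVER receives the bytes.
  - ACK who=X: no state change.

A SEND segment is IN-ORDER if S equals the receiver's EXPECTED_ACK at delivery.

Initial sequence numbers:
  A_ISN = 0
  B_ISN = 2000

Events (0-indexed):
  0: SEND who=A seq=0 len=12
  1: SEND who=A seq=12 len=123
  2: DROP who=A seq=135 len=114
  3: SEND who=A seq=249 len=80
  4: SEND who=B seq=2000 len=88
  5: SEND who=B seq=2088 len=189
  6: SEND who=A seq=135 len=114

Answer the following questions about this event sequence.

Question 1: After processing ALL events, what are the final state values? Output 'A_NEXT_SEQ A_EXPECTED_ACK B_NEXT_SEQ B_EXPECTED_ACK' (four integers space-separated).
After event 0: A_seq=12 A_ack=2000 B_seq=2000 B_ack=12
After event 1: A_seq=135 A_ack=2000 B_seq=2000 B_ack=135
After event 2: A_seq=249 A_ack=2000 B_seq=2000 B_ack=135
After event 3: A_seq=329 A_ack=2000 B_seq=2000 B_ack=135
After event 4: A_seq=329 A_ack=2088 B_seq=2088 B_ack=135
After event 5: A_seq=329 A_ack=2277 B_seq=2277 B_ack=135
After event 6: A_seq=329 A_ack=2277 B_seq=2277 B_ack=329

Answer: 329 2277 2277 329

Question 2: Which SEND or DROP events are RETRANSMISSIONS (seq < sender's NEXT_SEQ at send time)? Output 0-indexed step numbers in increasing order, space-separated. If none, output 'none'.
Step 0: SEND seq=0 -> fresh
Step 1: SEND seq=12 -> fresh
Step 2: DROP seq=135 -> fresh
Step 3: SEND seq=249 -> fresh
Step 4: SEND seq=2000 -> fresh
Step 5: SEND seq=2088 -> fresh
Step 6: SEND seq=135 -> retransmit

Answer: 6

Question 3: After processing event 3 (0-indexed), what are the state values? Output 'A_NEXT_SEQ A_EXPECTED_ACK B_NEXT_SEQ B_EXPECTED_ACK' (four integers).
After event 0: A_seq=12 A_ack=2000 B_seq=2000 B_ack=12
After event 1: A_seq=135 A_ack=2000 B_seq=2000 B_ack=135
After event 2: A_seq=249 A_ack=2000 B_seq=2000 B_ack=135
After event 3: A_seq=329 A_ack=2000 B_seq=2000 B_ack=135

329 2000 2000 135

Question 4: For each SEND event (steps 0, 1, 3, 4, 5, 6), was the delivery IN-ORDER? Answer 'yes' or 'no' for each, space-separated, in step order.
Answer: yes yes no yes yes yes

Derivation:
Step 0: SEND seq=0 -> in-order
Step 1: SEND seq=12 -> in-order
Step 3: SEND seq=249 -> out-of-order
Step 4: SEND seq=2000 -> in-order
Step 5: SEND seq=2088 -> in-order
Step 6: SEND seq=135 -> in-order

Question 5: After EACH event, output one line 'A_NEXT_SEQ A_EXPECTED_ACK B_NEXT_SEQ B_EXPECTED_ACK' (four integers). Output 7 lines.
12 2000 2000 12
135 2000 2000 135
249 2000 2000 135
329 2000 2000 135
329 2088 2088 135
329 2277 2277 135
329 2277 2277 329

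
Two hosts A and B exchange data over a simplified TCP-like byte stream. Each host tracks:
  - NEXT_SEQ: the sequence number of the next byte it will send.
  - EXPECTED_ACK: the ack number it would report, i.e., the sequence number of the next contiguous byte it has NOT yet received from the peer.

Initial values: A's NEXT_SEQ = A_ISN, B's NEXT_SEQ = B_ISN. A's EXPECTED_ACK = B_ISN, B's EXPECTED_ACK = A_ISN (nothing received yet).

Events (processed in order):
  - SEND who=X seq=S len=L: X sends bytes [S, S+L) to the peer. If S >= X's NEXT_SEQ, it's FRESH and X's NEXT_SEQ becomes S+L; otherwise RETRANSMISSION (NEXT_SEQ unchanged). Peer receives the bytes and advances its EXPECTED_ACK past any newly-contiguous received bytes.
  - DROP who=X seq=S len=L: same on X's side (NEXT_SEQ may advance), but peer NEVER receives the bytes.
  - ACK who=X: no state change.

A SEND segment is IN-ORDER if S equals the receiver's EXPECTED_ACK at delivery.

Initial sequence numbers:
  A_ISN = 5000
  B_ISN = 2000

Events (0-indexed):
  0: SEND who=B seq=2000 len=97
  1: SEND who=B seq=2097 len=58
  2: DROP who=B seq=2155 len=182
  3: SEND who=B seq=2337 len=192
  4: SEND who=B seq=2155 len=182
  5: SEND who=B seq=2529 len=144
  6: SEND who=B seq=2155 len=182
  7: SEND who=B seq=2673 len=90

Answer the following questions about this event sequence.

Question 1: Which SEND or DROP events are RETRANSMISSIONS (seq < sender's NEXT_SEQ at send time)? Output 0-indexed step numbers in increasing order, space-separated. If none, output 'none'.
Answer: 4 6

Derivation:
Step 0: SEND seq=2000 -> fresh
Step 1: SEND seq=2097 -> fresh
Step 2: DROP seq=2155 -> fresh
Step 3: SEND seq=2337 -> fresh
Step 4: SEND seq=2155 -> retransmit
Step 5: SEND seq=2529 -> fresh
Step 6: SEND seq=2155 -> retransmit
Step 7: SEND seq=2673 -> fresh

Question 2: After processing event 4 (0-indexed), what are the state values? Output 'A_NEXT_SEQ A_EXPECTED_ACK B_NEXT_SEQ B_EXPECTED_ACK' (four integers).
After event 0: A_seq=5000 A_ack=2097 B_seq=2097 B_ack=5000
After event 1: A_seq=5000 A_ack=2155 B_seq=2155 B_ack=5000
After event 2: A_seq=5000 A_ack=2155 B_seq=2337 B_ack=5000
After event 3: A_seq=5000 A_ack=2155 B_seq=2529 B_ack=5000
After event 4: A_seq=5000 A_ack=2529 B_seq=2529 B_ack=5000

5000 2529 2529 5000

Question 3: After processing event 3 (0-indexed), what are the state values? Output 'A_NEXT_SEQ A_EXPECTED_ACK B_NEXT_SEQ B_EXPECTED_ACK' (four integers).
After event 0: A_seq=5000 A_ack=2097 B_seq=2097 B_ack=5000
After event 1: A_seq=5000 A_ack=2155 B_seq=2155 B_ack=5000
After event 2: A_seq=5000 A_ack=2155 B_seq=2337 B_ack=5000
After event 3: A_seq=5000 A_ack=2155 B_seq=2529 B_ack=5000

5000 2155 2529 5000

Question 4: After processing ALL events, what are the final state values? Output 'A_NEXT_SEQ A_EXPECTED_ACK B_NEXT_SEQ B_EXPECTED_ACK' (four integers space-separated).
After event 0: A_seq=5000 A_ack=2097 B_seq=2097 B_ack=5000
After event 1: A_seq=5000 A_ack=2155 B_seq=2155 B_ack=5000
After event 2: A_seq=5000 A_ack=2155 B_seq=2337 B_ack=5000
After event 3: A_seq=5000 A_ack=2155 B_seq=2529 B_ack=5000
After event 4: A_seq=5000 A_ack=2529 B_seq=2529 B_ack=5000
After event 5: A_seq=5000 A_ack=2673 B_seq=2673 B_ack=5000
After event 6: A_seq=5000 A_ack=2673 B_seq=2673 B_ack=5000
After event 7: A_seq=5000 A_ack=2763 B_seq=2763 B_ack=5000

Answer: 5000 2763 2763 5000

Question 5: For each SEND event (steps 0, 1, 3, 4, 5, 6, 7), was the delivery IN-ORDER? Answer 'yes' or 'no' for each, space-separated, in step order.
Answer: yes yes no yes yes no yes

Derivation:
Step 0: SEND seq=2000 -> in-order
Step 1: SEND seq=2097 -> in-order
Step 3: SEND seq=2337 -> out-of-order
Step 4: SEND seq=2155 -> in-order
Step 5: SEND seq=2529 -> in-order
Step 6: SEND seq=2155 -> out-of-order
Step 7: SEND seq=2673 -> in-order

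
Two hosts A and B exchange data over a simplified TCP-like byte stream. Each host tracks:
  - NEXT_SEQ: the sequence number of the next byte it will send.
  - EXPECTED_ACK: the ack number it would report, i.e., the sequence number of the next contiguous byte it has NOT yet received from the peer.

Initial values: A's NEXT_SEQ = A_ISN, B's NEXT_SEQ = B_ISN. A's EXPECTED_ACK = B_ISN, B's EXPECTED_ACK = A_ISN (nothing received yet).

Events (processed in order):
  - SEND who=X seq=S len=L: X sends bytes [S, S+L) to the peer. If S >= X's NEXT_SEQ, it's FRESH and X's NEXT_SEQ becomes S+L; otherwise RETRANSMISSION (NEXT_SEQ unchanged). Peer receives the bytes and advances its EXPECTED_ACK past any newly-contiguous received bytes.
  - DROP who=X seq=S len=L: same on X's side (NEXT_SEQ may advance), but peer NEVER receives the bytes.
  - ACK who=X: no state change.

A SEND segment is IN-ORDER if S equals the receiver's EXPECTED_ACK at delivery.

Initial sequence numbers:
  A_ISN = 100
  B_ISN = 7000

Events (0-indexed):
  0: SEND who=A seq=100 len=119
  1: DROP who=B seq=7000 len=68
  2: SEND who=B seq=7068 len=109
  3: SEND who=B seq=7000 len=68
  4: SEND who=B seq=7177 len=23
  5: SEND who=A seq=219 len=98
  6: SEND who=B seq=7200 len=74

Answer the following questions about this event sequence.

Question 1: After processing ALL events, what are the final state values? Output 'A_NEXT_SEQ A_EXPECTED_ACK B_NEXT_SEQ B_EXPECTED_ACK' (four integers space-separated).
After event 0: A_seq=219 A_ack=7000 B_seq=7000 B_ack=219
After event 1: A_seq=219 A_ack=7000 B_seq=7068 B_ack=219
After event 2: A_seq=219 A_ack=7000 B_seq=7177 B_ack=219
After event 3: A_seq=219 A_ack=7177 B_seq=7177 B_ack=219
After event 4: A_seq=219 A_ack=7200 B_seq=7200 B_ack=219
After event 5: A_seq=317 A_ack=7200 B_seq=7200 B_ack=317
After event 6: A_seq=317 A_ack=7274 B_seq=7274 B_ack=317

Answer: 317 7274 7274 317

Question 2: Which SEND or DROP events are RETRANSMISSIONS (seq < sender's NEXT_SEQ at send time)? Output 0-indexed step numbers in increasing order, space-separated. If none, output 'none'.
Answer: 3

Derivation:
Step 0: SEND seq=100 -> fresh
Step 1: DROP seq=7000 -> fresh
Step 2: SEND seq=7068 -> fresh
Step 3: SEND seq=7000 -> retransmit
Step 4: SEND seq=7177 -> fresh
Step 5: SEND seq=219 -> fresh
Step 6: SEND seq=7200 -> fresh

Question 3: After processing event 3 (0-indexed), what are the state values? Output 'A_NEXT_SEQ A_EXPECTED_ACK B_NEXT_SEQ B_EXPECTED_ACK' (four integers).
After event 0: A_seq=219 A_ack=7000 B_seq=7000 B_ack=219
After event 1: A_seq=219 A_ack=7000 B_seq=7068 B_ack=219
After event 2: A_seq=219 A_ack=7000 B_seq=7177 B_ack=219
After event 3: A_seq=219 A_ack=7177 B_seq=7177 B_ack=219

219 7177 7177 219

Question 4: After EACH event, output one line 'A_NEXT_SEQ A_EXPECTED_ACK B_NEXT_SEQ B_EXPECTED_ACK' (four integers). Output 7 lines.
219 7000 7000 219
219 7000 7068 219
219 7000 7177 219
219 7177 7177 219
219 7200 7200 219
317 7200 7200 317
317 7274 7274 317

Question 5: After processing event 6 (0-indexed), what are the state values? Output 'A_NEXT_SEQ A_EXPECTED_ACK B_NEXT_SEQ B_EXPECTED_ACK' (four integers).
After event 0: A_seq=219 A_ack=7000 B_seq=7000 B_ack=219
After event 1: A_seq=219 A_ack=7000 B_seq=7068 B_ack=219
After event 2: A_seq=219 A_ack=7000 B_seq=7177 B_ack=219
After event 3: A_seq=219 A_ack=7177 B_seq=7177 B_ack=219
After event 4: A_seq=219 A_ack=7200 B_seq=7200 B_ack=219
After event 5: A_seq=317 A_ack=7200 B_seq=7200 B_ack=317
After event 6: A_seq=317 A_ack=7274 B_seq=7274 B_ack=317

317 7274 7274 317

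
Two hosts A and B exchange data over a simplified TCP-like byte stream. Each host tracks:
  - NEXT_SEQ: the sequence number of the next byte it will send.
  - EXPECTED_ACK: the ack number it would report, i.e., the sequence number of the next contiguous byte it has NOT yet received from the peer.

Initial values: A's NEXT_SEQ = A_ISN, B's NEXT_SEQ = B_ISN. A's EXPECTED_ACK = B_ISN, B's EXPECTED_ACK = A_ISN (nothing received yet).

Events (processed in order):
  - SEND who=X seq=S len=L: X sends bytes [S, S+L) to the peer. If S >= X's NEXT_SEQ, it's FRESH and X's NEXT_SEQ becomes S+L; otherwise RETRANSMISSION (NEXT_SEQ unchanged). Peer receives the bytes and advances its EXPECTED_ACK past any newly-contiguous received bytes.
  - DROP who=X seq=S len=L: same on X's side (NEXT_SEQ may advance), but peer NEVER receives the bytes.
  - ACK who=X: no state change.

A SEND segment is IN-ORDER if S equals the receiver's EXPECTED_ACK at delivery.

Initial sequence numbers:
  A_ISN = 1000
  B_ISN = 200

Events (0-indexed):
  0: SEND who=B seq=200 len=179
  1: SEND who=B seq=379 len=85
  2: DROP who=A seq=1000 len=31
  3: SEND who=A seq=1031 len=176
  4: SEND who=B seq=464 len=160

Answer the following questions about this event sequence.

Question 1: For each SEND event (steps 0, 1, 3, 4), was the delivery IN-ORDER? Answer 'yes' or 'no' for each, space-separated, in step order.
Answer: yes yes no yes

Derivation:
Step 0: SEND seq=200 -> in-order
Step 1: SEND seq=379 -> in-order
Step 3: SEND seq=1031 -> out-of-order
Step 4: SEND seq=464 -> in-order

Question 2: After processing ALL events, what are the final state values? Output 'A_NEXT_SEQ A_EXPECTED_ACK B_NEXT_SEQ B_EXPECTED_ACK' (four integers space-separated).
After event 0: A_seq=1000 A_ack=379 B_seq=379 B_ack=1000
After event 1: A_seq=1000 A_ack=464 B_seq=464 B_ack=1000
After event 2: A_seq=1031 A_ack=464 B_seq=464 B_ack=1000
After event 3: A_seq=1207 A_ack=464 B_seq=464 B_ack=1000
After event 4: A_seq=1207 A_ack=624 B_seq=624 B_ack=1000

Answer: 1207 624 624 1000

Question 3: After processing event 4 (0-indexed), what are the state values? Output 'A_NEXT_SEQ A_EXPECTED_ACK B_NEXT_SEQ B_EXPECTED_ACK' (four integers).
After event 0: A_seq=1000 A_ack=379 B_seq=379 B_ack=1000
After event 1: A_seq=1000 A_ack=464 B_seq=464 B_ack=1000
After event 2: A_seq=1031 A_ack=464 B_seq=464 B_ack=1000
After event 3: A_seq=1207 A_ack=464 B_seq=464 B_ack=1000
After event 4: A_seq=1207 A_ack=624 B_seq=624 B_ack=1000

1207 624 624 1000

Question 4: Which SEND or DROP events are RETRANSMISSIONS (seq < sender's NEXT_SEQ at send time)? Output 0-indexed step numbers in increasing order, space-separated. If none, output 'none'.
Answer: none

Derivation:
Step 0: SEND seq=200 -> fresh
Step 1: SEND seq=379 -> fresh
Step 2: DROP seq=1000 -> fresh
Step 3: SEND seq=1031 -> fresh
Step 4: SEND seq=464 -> fresh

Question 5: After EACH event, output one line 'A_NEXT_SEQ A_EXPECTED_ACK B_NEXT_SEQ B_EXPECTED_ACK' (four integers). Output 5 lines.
1000 379 379 1000
1000 464 464 1000
1031 464 464 1000
1207 464 464 1000
1207 624 624 1000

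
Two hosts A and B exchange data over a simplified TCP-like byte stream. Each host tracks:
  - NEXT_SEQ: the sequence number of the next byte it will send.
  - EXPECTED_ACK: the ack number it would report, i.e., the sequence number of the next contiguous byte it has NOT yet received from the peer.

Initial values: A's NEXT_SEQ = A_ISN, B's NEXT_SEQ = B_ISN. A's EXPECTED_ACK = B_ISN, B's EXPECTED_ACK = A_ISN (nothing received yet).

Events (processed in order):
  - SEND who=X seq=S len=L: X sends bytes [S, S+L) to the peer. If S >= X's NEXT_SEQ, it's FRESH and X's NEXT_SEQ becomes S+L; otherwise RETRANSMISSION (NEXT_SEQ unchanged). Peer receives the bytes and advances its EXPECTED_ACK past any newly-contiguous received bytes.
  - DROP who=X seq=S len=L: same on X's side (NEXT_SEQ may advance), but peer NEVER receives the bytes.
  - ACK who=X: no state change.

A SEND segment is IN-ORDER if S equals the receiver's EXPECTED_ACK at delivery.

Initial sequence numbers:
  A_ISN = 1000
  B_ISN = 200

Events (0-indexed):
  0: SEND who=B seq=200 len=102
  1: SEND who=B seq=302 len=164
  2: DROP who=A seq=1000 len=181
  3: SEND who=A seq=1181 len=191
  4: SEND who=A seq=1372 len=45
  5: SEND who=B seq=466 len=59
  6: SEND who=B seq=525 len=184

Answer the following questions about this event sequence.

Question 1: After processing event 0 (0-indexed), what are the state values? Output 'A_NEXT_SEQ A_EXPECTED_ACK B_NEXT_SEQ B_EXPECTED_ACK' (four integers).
After event 0: A_seq=1000 A_ack=302 B_seq=302 B_ack=1000

1000 302 302 1000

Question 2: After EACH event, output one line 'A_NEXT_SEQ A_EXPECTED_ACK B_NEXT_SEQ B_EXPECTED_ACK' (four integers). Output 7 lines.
1000 302 302 1000
1000 466 466 1000
1181 466 466 1000
1372 466 466 1000
1417 466 466 1000
1417 525 525 1000
1417 709 709 1000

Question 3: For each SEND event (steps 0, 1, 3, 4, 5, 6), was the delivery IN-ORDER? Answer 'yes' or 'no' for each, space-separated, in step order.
Step 0: SEND seq=200 -> in-order
Step 1: SEND seq=302 -> in-order
Step 3: SEND seq=1181 -> out-of-order
Step 4: SEND seq=1372 -> out-of-order
Step 5: SEND seq=466 -> in-order
Step 6: SEND seq=525 -> in-order

Answer: yes yes no no yes yes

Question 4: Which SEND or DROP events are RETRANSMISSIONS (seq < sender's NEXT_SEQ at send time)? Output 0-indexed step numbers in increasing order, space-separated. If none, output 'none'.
Step 0: SEND seq=200 -> fresh
Step 1: SEND seq=302 -> fresh
Step 2: DROP seq=1000 -> fresh
Step 3: SEND seq=1181 -> fresh
Step 4: SEND seq=1372 -> fresh
Step 5: SEND seq=466 -> fresh
Step 6: SEND seq=525 -> fresh

Answer: none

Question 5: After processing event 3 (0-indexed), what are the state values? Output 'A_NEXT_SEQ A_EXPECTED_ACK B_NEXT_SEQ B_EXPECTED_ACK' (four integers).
After event 0: A_seq=1000 A_ack=302 B_seq=302 B_ack=1000
After event 1: A_seq=1000 A_ack=466 B_seq=466 B_ack=1000
After event 2: A_seq=1181 A_ack=466 B_seq=466 B_ack=1000
After event 3: A_seq=1372 A_ack=466 B_seq=466 B_ack=1000

1372 466 466 1000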